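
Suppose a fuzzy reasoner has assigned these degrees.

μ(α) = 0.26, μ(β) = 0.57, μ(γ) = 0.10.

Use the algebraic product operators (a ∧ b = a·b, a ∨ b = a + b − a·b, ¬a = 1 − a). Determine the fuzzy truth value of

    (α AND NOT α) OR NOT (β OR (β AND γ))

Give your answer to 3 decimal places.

0.520

NOT α = 1 − 0.2600 = 0.7400
α AND NOT α = a·b on (0.2600, 0.7400) = 0.1924
β AND γ = a·b on (0.5700, 0.1000) = 0.0570
β OR (β AND γ) = a + b − a·b on (0.5700, 0.0570) = 0.5945
NOT (β OR (β AND γ)) = 1 − 0.5945 = 0.4055
(α AND NOT α) OR NOT (β OR (β AND γ)) = a + b − a·b on (0.1924, 0.4055) = 0.5199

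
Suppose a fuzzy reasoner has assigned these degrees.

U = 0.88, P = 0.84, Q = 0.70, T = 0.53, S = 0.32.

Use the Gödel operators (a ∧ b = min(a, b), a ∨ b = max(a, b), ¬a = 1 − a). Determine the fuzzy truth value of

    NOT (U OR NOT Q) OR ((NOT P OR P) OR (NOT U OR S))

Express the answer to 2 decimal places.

NOT Q = 1 − 0.70 = 0.30
U OR NOT Q = max(a, b) on (0.88, 0.30) = 0.88
NOT (U OR NOT Q) = 1 − 0.88 = 0.12
NOT P = 1 − 0.84 = 0.16
NOT P OR P = max(a, b) on (0.16, 0.84) = 0.84
NOT U = 1 − 0.88 = 0.12
NOT U OR S = max(a, b) on (0.12, 0.32) = 0.32
(NOT P OR P) OR (NOT U OR S) = max(a, b) on (0.84, 0.32) = 0.84
NOT (U OR NOT Q) OR ((NOT P OR P) OR (NOT U OR S)) = max(a, b) on (0.12, 0.84) = 0.84

0.84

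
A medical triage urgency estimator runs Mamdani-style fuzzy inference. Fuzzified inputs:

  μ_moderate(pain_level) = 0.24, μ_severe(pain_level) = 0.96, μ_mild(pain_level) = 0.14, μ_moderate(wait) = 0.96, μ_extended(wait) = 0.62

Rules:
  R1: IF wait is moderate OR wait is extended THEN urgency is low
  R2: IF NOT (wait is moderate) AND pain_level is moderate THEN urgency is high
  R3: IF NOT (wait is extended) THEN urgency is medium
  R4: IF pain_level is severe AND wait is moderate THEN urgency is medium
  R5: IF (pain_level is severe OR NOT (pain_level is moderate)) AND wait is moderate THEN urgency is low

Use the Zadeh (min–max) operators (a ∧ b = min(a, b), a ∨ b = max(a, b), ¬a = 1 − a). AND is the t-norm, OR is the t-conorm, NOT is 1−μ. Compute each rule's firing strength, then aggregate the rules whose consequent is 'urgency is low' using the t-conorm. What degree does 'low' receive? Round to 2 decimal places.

0.96

R1: moderate=0.96, extended=0.62; OR[max(a, b)] → w = 0.96
R2: ¬moderate=1−0.96=0.04, moderate=0.24; AND[min(a, b)] → w = 0.04
R3: ¬extended=1−0.62=0.38 → w = 0.38
R4: severe=0.96, moderate=0.96; AND[min(a, b)] → w = 0.96
R5: (severe=0.96 OR ¬moderate=1−0.24=0.76) = 0.96; AND[min(a, b)] with moderate=0.96 → w = 0.96
Rules with consequent 'low': {R1, R5} → strengths 0.96, 0.96
Aggregate via t-conorm [max(a, b)]: 0.96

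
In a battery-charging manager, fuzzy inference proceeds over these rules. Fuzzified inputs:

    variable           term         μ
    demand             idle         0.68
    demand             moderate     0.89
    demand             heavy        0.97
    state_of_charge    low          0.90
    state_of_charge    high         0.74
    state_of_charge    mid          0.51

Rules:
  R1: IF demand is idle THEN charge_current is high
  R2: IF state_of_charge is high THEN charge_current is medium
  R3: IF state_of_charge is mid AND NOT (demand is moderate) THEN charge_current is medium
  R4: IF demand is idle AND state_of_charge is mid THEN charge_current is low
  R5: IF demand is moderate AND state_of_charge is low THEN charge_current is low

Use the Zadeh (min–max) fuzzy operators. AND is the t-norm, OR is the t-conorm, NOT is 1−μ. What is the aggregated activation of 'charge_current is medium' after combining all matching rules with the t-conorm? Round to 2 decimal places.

0.74

R1: idle=0.68 → w = 0.68
R2: high=0.74 → w = 0.74
R3: mid=0.51, ¬moderate=1−0.89=0.11; AND[min(a, b)] → w = 0.11
R4: idle=0.68, mid=0.51; AND[min(a, b)] → w = 0.51
R5: moderate=0.89, low=0.90; AND[min(a, b)] → w = 0.89
Rules with consequent 'medium': {R2, R3} → strengths 0.74, 0.11
Aggregate via t-conorm [max(a, b)]: 0.74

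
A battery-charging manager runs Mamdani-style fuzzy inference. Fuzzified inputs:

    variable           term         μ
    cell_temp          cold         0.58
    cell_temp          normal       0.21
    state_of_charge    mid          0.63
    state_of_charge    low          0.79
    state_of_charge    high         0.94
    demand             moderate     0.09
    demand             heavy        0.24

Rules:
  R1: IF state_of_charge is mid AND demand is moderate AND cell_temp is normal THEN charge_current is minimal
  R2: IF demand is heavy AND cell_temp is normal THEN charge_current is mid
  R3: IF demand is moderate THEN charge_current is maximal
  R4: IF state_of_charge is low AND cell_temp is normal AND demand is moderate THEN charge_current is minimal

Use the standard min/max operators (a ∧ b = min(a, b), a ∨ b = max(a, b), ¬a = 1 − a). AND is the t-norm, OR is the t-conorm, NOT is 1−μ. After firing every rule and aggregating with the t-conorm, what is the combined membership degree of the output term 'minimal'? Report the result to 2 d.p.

0.09

R1: mid=0.63, moderate=0.09, normal=0.21; AND[min(a, b)] → w = 0.09
R2: heavy=0.24, normal=0.21; AND[min(a, b)] → w = 0.21
R3: moderate=0.09 → w = 0.09
R4: low=0.79, normal=0.21, moderate=0.09; AND[min(a, b)] → w = 0.09
Rules with consequent 'minimal': {R1, R4} → strengths 0.09, 0.09
Aggregate via t-conorm [max(a, b)]: 0.09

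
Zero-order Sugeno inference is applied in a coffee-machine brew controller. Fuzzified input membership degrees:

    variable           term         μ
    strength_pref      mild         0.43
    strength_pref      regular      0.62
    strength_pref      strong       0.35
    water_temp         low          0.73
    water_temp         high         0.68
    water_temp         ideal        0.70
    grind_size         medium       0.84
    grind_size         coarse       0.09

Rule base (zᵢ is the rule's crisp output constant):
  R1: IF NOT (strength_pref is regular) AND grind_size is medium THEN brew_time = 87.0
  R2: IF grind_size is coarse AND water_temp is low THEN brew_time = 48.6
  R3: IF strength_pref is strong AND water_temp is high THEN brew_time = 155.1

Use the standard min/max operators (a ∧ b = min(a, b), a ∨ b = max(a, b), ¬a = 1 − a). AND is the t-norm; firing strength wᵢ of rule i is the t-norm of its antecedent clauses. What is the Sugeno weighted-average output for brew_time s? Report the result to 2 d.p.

111.85

R1 (z=87.0): ¬regular=1−0.62=0.38, medium=0.84; AND[min(a, b)] → w = 0.38
R2 (z=48.6): coarse=0.09, low=0.73; AND[min(a, b)] → w = 0.09
R3 (z=155.1): strong=0.35, high=0.68; AND[min(a, b)] → w = 0.35
Weighted average = (0.38·87.0 + 0.09·48.6 + 0.35·155.1) / (0.38 + 0.09 + 0.35)
  = 91.7190 / 0.8200 = 111.85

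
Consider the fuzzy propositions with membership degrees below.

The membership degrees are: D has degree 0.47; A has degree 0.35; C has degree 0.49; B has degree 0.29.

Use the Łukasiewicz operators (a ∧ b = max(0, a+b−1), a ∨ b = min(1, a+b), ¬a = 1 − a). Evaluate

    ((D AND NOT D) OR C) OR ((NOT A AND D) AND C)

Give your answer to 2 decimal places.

0.49

NOT D = 1 − 0.47 = 0.53
D AND NOT D = max(0, a+b−1) on (0.47, 0.53) = 0.00
(D AND NOT D) OR C = min(1, a+b) on (0.00, 0.49) = 0.49
NOT A = 1 − 0.35 = 0.65
NOT A AND D = max(0, a+b−1) on (0.65, 0.47) = 0.12
(NOT A AND D) AND C = max(0, a+b−1) on (0.12, 0.49) = 0.00
((D AND NOT D) OR C) OR ((NOT A AND D) AND C) = min(1, a+b) on (0.49, 0.00) = 0.49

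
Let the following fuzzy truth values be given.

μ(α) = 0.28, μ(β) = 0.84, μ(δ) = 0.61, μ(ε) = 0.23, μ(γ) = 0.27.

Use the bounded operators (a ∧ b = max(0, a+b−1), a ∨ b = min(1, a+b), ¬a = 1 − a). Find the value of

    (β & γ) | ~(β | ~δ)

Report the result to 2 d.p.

β & γ = max(0, a+b−1) on (0.84, 0.27) = 0.11
~δ = 1 − 0.61 = 0.39
β | ~δ = min(1, a+b) on (0.84, 0.39) = 1.00
~(β | ~δ) = 1 − 1.00 = 0.00
(β & γ) | ~(β | ~δ) = min(1, a+b) on (0.11, 0.00) = 0.11

0.11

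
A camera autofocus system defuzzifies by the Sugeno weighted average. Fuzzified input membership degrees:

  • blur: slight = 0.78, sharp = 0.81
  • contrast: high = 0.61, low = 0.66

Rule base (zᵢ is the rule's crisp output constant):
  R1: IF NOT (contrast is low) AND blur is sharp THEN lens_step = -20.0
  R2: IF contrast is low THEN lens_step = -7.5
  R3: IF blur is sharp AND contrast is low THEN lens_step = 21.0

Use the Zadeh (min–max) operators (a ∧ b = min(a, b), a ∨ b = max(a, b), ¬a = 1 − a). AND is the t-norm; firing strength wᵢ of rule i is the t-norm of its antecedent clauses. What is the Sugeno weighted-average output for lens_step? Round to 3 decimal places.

R1 (z=-20.0): ¬low=1−0.66=0.34, sharp=0.81; AND[min(a, b)] → w = 0.34
R2 (z=-7.5): low=0.66 → w = 0.66
R3 (z=21.0): sharp=0.81, low=0.66; AND[min(a, b)] → w = 0.66
Weighted average = (0.34·-20.0 + 0.66·-7.5 + 0.66·21.0) / (0.34 + 0.66 + 0.66)
  = 2.1100 / 1.6600 = 1.271

1.271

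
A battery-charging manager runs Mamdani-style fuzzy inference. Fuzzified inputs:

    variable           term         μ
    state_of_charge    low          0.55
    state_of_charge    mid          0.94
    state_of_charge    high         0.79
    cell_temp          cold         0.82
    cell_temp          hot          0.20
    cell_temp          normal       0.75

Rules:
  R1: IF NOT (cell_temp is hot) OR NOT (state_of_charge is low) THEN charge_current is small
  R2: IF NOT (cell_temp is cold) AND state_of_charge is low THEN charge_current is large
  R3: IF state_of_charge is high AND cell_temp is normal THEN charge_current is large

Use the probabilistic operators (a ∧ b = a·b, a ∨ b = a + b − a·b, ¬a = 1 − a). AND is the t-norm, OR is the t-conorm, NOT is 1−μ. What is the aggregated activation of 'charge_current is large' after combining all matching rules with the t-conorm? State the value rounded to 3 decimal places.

0.633

R1: ¬hot=1−0.20=0.80, ¬low=1−0.55=0.45; OR[a + b − a·b] → w = 0.8900
R2: ¬cold=1−0.82=0.18, low=0.55; AND[a·b] → w = 0.0990
R3: high=0.79, normal=0.75; AND[a·b] → w = 0.5925
Rules with consequent 'large': {R2, R3} → strengths 0.0990, 0.5925
Aggregate via t-conorm [a + b − a·b]: 0.6328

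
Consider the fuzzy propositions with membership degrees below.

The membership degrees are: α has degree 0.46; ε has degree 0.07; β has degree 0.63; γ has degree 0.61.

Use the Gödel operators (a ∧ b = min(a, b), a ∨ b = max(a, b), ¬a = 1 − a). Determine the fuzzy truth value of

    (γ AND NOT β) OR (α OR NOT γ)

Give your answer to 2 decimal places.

0.46

NOT β = 1 − 0.63 = 0.37
γ AND NOT β = min(a, b) on (0.61, 0.37) = 0.37
NOT γ = 1 − 0.61 = 0.39
α OR NOT γ = max(a, b) on (0.46, 0.39) = 0.46
(γ AND NOT β) OR (α OR NOT γ) = max(a, b) on (0.37, 0.46) = 0.46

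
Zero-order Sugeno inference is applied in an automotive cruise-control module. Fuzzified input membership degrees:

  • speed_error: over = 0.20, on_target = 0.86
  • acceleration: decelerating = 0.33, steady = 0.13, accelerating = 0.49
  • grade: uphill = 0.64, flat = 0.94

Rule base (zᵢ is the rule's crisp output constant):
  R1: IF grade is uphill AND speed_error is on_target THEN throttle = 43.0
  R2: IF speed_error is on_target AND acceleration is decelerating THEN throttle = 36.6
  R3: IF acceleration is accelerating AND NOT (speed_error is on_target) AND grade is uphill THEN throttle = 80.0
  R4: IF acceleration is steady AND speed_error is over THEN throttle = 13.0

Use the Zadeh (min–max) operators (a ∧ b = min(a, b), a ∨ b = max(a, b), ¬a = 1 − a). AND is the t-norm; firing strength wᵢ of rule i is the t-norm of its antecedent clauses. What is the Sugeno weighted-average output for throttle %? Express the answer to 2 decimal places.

R1 (z=43.0): uphill=0.64, on_target=0.86; AND[min(a, b)] → w = 0.64
R2 (z=36.6): on_target=0.86, decelerating=0.33; AND[min(a, b)] → w = 0.33
R3 (z=80.0): accelerating=0.49, ¬on_target=1−0.86=0.14, uphill=0.64; AND[min(a, b)] → w = 0.14
R4 (z=13.0): steady=0.13, over=0.20; AND[min(a, b)] → w = 0.13
Weighted average = (0.64·43.0 + 0.33·36.6 + 0.14·80.0 + 0.13·13.0) / (0.64 + 0.33 + 0.14 + 0.13)
  = 52.4880 / 1.2400 = 42.33

42.33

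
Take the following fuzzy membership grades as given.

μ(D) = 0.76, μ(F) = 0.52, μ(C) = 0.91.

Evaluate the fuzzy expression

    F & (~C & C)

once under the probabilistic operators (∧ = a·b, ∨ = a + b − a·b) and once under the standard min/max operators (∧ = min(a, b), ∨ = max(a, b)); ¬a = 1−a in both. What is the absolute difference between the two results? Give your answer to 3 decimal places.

0.047

Under probabilistic:
  ~C = 1 − 0.9100 = 0.0900
  ~C & C = a·b on (0.0900, 0.9100) = 0.0819
  F & (~C & C) = a·b on (0.5200, 0.0819) = 0.0426
  → value = 0.0426
Under standard min/max:
  ~C = 1 − 0.91 = 0.09
  ~C & C = min(a, b) on (0.09, 0.91) = 0.09
  F & (~C & C) = min(a, b) on (0.52, 0.09) = 0.09
  → value = 0.0900
|0.0426 − 0.0900| = 0.047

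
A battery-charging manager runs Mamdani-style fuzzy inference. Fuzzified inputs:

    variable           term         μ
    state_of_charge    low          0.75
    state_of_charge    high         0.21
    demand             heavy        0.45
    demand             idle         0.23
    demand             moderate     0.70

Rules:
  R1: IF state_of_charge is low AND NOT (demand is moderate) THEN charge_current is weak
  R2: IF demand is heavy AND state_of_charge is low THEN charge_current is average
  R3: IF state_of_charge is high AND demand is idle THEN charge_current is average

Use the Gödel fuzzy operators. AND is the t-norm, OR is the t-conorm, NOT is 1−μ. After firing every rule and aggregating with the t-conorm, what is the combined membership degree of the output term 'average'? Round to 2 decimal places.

R1: low=0.75, ¬moderate=1−0.70=0.30; AND[min(a, b)] → w = 0.30
R2: heavy=0.45, low=0.75; AND[min(a, b)] → w = 0.45
R3: high=0.21, idle=0.23; AND[min(a, b)] → w = 0.21
Rules with consequent 'average': {R2, R3} → strengths 0.45, 0.21
Aggregate via t-conorm [max(a, b)]: 0.45

0.45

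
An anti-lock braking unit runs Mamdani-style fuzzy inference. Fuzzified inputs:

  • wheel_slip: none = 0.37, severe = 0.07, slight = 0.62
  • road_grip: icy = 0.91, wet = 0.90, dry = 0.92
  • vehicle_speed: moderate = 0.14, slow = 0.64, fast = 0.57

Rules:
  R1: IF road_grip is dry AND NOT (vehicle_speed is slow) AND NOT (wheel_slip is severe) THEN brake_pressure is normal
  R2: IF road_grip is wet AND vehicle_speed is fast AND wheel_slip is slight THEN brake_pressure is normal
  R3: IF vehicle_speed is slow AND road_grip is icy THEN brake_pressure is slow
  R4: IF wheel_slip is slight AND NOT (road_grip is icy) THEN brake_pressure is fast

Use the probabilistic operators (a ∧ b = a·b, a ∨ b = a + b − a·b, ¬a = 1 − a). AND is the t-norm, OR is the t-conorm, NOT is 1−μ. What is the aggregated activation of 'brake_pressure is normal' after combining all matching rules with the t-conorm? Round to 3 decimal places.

R1: dry=0.92, ¬slow=1−0.64=0.36, ¬severe=1−0.07=0.93; AND[a·b] → w = 0.3080
R2: wet=0.90, fast=0.57, slight=0.62; AND[a·b] → w = 0.3181
R3: slow=0.64, icy=0.91; AND[a·b] → w = 0.5824
R4: slight=0.62, ¬icy=1−0.91=0.09; AND[a·b] → w = 0.0558
Rules with consequent 'normal': {R1, R2} → strengths 0.3080, 0.3181
Aggregate via t-conorm [a + b − a·b]: 0.5281

0.528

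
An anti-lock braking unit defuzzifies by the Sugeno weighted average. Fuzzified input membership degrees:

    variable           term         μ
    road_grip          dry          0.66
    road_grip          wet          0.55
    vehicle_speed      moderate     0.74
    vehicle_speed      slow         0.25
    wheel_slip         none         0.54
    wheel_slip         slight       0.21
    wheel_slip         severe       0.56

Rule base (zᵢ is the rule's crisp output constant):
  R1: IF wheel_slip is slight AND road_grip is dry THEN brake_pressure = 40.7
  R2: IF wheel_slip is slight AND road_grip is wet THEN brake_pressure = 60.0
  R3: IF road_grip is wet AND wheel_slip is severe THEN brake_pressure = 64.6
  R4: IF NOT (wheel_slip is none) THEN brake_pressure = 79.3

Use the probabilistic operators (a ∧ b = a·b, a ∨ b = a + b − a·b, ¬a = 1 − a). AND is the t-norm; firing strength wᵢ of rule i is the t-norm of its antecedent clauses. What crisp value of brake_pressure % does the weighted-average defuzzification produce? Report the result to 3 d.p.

67.455

R1 (z=40.7): slight=0.21, dry=0.66; AND[a·b] → w = 0.1386
R2 (z=60.0): slight=0.21, wet=0.55; AND[a·b] → w = 0.1155
R3 (z=64.6): wet=0.55, severe=0.56; AND[a·b] → w = 0.3080
R4 (z=79.3): ¬none=1−0.54=0.46 → w = 0.4600
Weighted average = (0.1386·40.7 + 0.1155·60.0 + 0.3080·64.6 + 0.4600·79.3) / (0.1386 + 0.1155 + 0.3080 + 0.4600)
  = 68.9458 / 1.0221 = 67.455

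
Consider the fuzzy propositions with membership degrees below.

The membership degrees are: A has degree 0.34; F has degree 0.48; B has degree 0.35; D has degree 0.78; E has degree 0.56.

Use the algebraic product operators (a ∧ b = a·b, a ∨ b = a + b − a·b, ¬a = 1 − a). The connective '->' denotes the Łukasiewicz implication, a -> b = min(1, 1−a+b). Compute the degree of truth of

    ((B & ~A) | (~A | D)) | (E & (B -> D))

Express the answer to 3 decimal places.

~A = 1 − 0.3400 = 0.6600
B & ~A = a·b on (0.3500, 0.6600) = 0.2310
~A = 1 − 0.3400 = 0.6600
~A | D = a + b − a·b on (0.6600, 0.7800) = 0.9252
(B & ~A) | (~A | D) = a + b − a·b on (0.2310, 0.9252) = 0.9425
B -> D  [Łukasiewicz: min(1, 1−a+b)] with a=0.3500, b=0.7800 → 1.0000
E & (B -> D) = a·b on (0.5600, 1.0000) = 0.5600
((B & ~A) | (~A | D)) | (E & (B -> D)) = a + b − a·b on (0.9425, 0.5600) = 0.9747

0.975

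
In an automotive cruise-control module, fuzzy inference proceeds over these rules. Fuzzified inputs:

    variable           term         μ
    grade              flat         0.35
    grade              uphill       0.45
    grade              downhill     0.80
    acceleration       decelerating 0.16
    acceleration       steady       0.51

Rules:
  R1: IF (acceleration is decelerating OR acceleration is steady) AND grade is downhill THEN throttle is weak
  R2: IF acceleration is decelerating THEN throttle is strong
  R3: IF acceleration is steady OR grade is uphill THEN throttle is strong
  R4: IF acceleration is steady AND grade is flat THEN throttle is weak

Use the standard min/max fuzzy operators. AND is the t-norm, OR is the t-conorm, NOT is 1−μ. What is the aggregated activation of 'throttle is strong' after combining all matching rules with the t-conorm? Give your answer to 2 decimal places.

R1: (decelerating=0.16 OR steady=0.51) = 0.51; AND[min(a, b)] with downhill=0.80 → w = 0.51
R2: decelerating=0.16 → w = 0.16
R3: steady=0.51, uphill=0.45; OR[max(a, b)] → w = 0.51
R4: steady=0.51, flat=0.35; AND[min(a, b)] → w = 0.35
Rules with consequent 'strong': {R2, R3} → strengths 0.16, 0.51
Aggregate via t-conorm [max(a, b)]: 0.51

0.51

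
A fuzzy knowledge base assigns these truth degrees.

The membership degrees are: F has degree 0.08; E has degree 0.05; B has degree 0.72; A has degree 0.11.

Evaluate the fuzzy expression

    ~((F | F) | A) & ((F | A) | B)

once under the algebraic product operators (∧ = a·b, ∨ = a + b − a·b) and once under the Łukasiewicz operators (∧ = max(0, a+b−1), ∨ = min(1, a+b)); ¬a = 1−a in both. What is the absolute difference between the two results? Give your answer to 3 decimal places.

Under algebraic product:
  F | F = a + b − a·b on (0.0800, 0.0800) = 0.1536
  (F | F) | A = a + b − a·b on (0.1536, 0.1100) = 0.2467
  ~((F | F) | A) = 1 − 0.2467 = 0.7533
  F | A = a + b − a·b on (0.0800, 0.1100) = 0.1812
  (F | A) | B = a + b − a·b on (0.1812, 0.7200) = 0.7707
  ~((F | F) | A) & ((F | A) | B) = a·b on (0.7533, 0.7707) = 0.5806
  → value = 0.5806
Under Łukasiewicz:
  F | F = min(1, a+b) on (0.08, 0.08) = 0.16
  (F | F) | A = min(1, a+b) on (0.16, 0.11) = 0.27
  ~((F | F) | A) = 1 − 0.27 = 0.73
  F | A = min(1, a+b) on (0.08, 0.11) = 0.19
  (F | A) | B = min(1, a+b) on (0.19, 0.72) = 0.91
  ~((F | F) | A) & ((F | A) | B) = max(0, a+b−1) on (0.73, 0.91) = 0.64
  → value = 0.6400
|0.5806 − 0.6400| = 0.059

0.059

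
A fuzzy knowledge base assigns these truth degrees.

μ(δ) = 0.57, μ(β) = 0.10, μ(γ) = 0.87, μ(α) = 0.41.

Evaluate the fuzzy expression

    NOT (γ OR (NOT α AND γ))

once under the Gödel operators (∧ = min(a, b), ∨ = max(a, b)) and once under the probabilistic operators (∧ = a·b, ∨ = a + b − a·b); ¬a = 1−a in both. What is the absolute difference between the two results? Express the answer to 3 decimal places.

Under Gödel:
  NOT α = 1 − 0.41 = 0.59
  NOT α AND γ = min(a, b) on (0.59, 0.87) = 0.59
  γ OR (NOT α AND γ) = max(a, b) on (0.87, 0.59) = 0.87
  NOT (γ OR (NOT α AND γ)) = 1 − 0.87 = 0.13
  → value = 0.1300
Under probabilistic:
  NOT α = 1 − 0.4100 = 0.5900
  NOT α AND γ = a·b on (0.5900, 0.8700) = 0.5133
  γ OR (NOT α AND γ) = a + b − a·b on (0.8700, 0.5133) = 0.9367
  NOT (γ OR (NOT α AND γ)) = 1 − 0.9367 = 0.0633
  → value = 0.0633
|0.1300 − 0.0633| = 0.067

0.067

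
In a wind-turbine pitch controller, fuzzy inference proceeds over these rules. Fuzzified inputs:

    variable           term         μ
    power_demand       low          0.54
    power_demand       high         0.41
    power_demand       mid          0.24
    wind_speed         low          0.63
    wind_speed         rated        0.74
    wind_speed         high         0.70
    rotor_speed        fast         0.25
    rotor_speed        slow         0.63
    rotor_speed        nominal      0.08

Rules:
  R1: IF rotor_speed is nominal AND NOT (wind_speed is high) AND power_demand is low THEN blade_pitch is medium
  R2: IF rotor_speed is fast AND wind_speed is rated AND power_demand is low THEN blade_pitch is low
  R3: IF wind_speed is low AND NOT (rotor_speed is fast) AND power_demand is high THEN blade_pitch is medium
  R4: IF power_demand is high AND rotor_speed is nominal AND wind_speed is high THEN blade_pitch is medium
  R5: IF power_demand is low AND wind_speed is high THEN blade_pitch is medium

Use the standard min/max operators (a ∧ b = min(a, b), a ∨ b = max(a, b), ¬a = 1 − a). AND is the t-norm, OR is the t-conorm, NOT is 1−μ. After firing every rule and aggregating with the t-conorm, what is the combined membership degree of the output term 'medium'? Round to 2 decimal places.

R1: nominal=0.08, ¬high=1−0.70=0.30, low=0.54; AND[min(a, b)] → w = 0.08
R2: fast=0.25, rated=0.74, low=0.54; AND[min(a, b)] → w = 0.25
R3: low=0.63, ¬fast=1−0.25=0.75, high=0.41; AND[min(a, b)] → w = 0.41
R4: high=0.41, nominal=0.08, high=0.70; AND[min(a, b)] → w = 0.08
R5: low=0.54, high=0.70; AND[min(a, b)] → w = 0.54
Rules with consequent 'medium': {R1, R3, R4, R5} → strengths 0.08, 0.41, 0.08, 0.54
Aggregate via t-conorm [max(a, b)]: 0.54

0.54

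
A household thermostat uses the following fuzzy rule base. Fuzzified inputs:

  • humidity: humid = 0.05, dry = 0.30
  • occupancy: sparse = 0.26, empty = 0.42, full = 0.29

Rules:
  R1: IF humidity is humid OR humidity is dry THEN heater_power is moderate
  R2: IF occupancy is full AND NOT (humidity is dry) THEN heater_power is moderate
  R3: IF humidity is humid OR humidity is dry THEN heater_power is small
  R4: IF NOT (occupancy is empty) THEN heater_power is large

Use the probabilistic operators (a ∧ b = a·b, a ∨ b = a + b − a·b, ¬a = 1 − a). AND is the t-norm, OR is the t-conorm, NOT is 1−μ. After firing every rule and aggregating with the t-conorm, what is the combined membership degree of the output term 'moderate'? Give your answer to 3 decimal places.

0.470

R1: humid=0.05, dry=0.30; OR[a + b − a·b] → w = 0.3350
R2: full=0.29, ¬dry=1−0.30=0.70; AND[a·b] → w = 0.2030
R3: humid=0.05, dry=0.30; OR[a + b − a·b] → w = 0.3350
R4: ¬empty=1−0.42=0.58 → w = 0.5800
Rules with consequent 'moderate': {R1, R2} → strengths 0.3350, 0.2030
Aggregate via t-conorm [a + b − a·b]: 0.4700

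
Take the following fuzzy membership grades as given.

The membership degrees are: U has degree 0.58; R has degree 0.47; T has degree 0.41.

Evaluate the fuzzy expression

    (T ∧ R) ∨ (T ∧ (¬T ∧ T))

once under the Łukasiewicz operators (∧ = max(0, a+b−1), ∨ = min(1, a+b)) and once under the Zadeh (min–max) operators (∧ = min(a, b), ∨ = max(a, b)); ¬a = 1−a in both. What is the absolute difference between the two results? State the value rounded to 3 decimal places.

0.410

Under Łukasiewicz:
  T ∧ R = max(0, a+b−1) on (0.41, 0.47) = 0.00
  ¬T = 1 − 0.41 = 0.59
  ¬T ∧ T = max(0, a+b−1) on (0.59, 0.41) = 0.00
  T ∧ (¬T ∧ T) = max(0, a+b−1) on (0.41, 0.00) = 0.00
  (T ∧ R) ∨ (T ∧ (¬T ∧ T)) = min(1, a+b) on (0.00, 0.00) = 0.00
  → value = 0.0000
Under Zadeh (min–max):
  T ∧ R = min(a, b) on (0.41, 0.47) = 0.41
  ¬T = 1 − 0.41 = 0.59
  ¬T ∧ T = min(a, b) on (0.59, 0.41) = 0.41
  T ∧ (¬T ∧ T) = min(a, b) on (0.41, 0.41) = 0.41
  (T ∧ R) ∨ (T ∧ (¬T ∧ T)) = max(a, b) on (0.41, 0.41) = 0.41
  → value = 0.4100
|0.0000 − 0.4100| = 0.410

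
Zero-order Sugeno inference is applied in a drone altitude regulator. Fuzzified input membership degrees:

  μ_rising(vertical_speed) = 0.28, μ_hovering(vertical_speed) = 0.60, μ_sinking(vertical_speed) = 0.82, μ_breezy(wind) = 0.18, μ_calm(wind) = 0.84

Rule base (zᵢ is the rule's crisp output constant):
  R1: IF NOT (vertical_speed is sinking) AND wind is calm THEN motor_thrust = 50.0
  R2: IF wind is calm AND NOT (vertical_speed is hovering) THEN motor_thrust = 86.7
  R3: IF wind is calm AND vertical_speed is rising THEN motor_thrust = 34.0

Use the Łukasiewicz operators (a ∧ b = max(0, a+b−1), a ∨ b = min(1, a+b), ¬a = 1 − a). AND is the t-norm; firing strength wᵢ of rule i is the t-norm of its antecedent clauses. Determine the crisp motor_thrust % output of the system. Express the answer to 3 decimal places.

R1 (z=50.0): ¬sinking=1−0.82=0.18, calm=0.84; AND[max(0, a+b−1)] → w = 0.02
R2 (z=86.7): calm=0.84, ¬hovering=1−0.60=0.40; AND[max(0, a+b−1)] → w = 0.24
R3 (z=34.0): calm=0.84, rising=0.28; AND[max(0, a+b−1)] → w = 0.12
Weighted average = (0.02·50.0 + 0.24·86.7 + 0.12·34.0) / (0.02 + 0.24 + 0.12)
  = 25.8880 / 0.3800 = 68.126

68.126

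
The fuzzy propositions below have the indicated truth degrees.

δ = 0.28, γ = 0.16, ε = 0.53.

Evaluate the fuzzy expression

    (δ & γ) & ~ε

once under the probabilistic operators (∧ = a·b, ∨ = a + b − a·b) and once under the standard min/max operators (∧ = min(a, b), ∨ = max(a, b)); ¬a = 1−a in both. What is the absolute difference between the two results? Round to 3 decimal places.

Under probabilistic:
  δ & γ = a·b on (0.2800, 0.1600) = 0.0448
  ~ε = 1 − 0.5300 = 0.4700
  (δ & γ) & ~ε = a·b on (0.0448, 0.4700) = 0.0211
  → value = 0.0211
Under standard min/max:
  δ & γ = min(a, b) on (0.28, 0.16) = 0.16
  ~ε = 1 − 0.53 = 0.47
  (δ & γ) & ~ε = min(a, b) on (0.16, 0.47) = 0.16
  → value = 0.1600
|0.0211 − 0.1600| = 0.139

0.139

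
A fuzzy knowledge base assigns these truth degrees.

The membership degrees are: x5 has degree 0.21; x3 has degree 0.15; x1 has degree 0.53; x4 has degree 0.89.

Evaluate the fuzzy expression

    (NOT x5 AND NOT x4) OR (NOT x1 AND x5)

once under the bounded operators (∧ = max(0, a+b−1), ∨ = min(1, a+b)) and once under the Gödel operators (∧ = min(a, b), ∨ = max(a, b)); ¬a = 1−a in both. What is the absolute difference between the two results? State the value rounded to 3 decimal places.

0.210

Under bounded:
  NOT x5 = 1 − 0.21 = 0.79
  NOT x4 = 1 − 0.89 = 0.11
  NOT x5 AND NOT x4 = max(0, a+b−1) on (0.79, 0.11) = 0.00
  NOT x1 = 1 − 0.53 = 0.47
  NOT x1 AND x5 = max(0, a+b−1) on (0.47, 0.21) = 0.00
  (NOT x5 AND NOT x4) OR (NOT x1 AND x5) = min(1, a+b) on (0.00, 0.00) = 0.00
  → value = 0.0000
Under Gödel:
  NOT x5 = 1 − 0.21 = 0.79
  NOT x4 = 1 − 0.89 = 0.11
  NOT x5 AND NOT x4 = min(a, b) on (0.79, 0.11) = 0.11
  NOT x1 = 1 − 0.53 = 0.47
  NOT x1 AND x5 = min(a, b) on (0.47, 0.21) = 0.21
  (NOT x5 AND NOT x4) OR (NOT x1 AND x5) = max(a, b) on (0.11, 0.21) = 0.21
  → value = 0.2100
|0.0000 − 0.2100| = 0.210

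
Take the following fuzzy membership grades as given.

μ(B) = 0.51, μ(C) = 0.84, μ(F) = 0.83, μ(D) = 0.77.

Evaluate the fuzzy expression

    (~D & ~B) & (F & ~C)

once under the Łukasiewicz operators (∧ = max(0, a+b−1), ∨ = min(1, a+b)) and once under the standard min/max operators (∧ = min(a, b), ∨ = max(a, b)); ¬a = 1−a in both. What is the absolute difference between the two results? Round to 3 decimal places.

Under Łukasiewicz:
  ~D = 1 − 0.77 = 0.23
  ~B = 1 − 0.51 = 0.49
  ~D & ~B = max(0, a+b−1) on (0.23, 0.49) = 0.00
  ~C = 1 − 0.84 = 0.16
  F & ~C = max(0, a+b−1) on (0.83, 0.16) = 0.00
  (~D & ~B) & (F & ~C) = max(0, a+b−1) on (0.00, 0.00) = 0.00
  → value = 0.0000
Under standard min/max:
  ~D = 1 − 0.77 = 0.23
  ~B = 1 − 0.51 = 0.49
  ~D & ~B = min(a, b) on (0.23, 0.49) = 0.23
  ~C = 1 − 0.84 = 0.16
  F & ~C = min(a, b) on (0.83, 0.16) = 0.16
  (~D & ~B) & (F & ~C) = min(a, b) on (0.23, 0.16) = 0.16
  → value = 0.1600
|0.0000 − 0.1600| = 0.160

0.160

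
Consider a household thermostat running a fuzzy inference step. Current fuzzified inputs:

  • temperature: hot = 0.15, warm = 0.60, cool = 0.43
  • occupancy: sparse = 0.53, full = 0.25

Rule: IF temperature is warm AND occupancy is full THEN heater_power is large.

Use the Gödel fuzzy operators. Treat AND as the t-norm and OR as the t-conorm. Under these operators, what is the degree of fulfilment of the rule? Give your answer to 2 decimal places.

0.25

firing strength: warm=0.60, full=0.25; AND[min(a, b)] → w = 0.25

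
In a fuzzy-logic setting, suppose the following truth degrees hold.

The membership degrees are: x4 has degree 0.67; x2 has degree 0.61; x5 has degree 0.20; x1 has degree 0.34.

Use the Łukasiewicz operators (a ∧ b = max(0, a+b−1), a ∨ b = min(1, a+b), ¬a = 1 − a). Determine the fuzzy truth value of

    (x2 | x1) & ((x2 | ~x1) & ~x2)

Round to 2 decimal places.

0.34

x2 | x1 = min(1, a+b) on (0.61, 0.34) = 0.95
~x1 = 1 − 0.34 = 0.66
x2 | ~x1 = min(1, a+b) on (0.61, 0.66) = 1.00
~x2 = 1 − 0.61 = 0.39
(x2 | ~x1) & ~x2 = max(0, a+b−1) on (1.00, 0.39) = 0.39
(x2 | x1) & ((x2 | ~x1) & ~x2) = max(0, a+b−1) on (0.95, 0.39) = 0.34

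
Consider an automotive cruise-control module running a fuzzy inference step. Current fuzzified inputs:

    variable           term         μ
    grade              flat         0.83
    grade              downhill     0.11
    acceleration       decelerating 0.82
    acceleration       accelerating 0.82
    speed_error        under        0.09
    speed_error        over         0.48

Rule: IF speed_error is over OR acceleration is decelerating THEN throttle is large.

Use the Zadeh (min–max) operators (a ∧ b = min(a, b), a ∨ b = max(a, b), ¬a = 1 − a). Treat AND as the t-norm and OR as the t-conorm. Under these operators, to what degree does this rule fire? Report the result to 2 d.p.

0.82

firing strength: over=0.48, decelerating=0.82; OR[max(a, b)] → w = 0.82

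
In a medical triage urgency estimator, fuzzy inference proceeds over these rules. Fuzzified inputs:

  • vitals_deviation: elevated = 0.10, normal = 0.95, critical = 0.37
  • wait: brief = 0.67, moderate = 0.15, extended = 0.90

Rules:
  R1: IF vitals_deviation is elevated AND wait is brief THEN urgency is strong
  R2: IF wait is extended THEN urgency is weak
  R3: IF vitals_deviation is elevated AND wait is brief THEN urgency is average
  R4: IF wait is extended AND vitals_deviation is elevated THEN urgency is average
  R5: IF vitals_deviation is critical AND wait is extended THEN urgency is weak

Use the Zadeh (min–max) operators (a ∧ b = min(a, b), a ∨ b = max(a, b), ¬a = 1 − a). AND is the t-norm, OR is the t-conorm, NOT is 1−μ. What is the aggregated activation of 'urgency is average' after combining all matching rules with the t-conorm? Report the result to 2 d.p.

R1: elevated=0.10, brief=0.67; AND[min(a, b)] → w = 0.10
R2: extended=0.90 → w = 0.90
R3: elevated=0.10, brief=0.67; AND[min(a, b)] → w = 0.10
R4: extended=0.90, elevated=0.10; AND[min(a, b)] → w = 0.10
R5: critical=0.37, extended=0.90; AND[min(a, b)] → w = 0.37
Rules with consequent 'average': {R3, R4} → strengths 0.10, 0.10
Aggregate via t-conorm [max(a, b)]: 0.10

0.10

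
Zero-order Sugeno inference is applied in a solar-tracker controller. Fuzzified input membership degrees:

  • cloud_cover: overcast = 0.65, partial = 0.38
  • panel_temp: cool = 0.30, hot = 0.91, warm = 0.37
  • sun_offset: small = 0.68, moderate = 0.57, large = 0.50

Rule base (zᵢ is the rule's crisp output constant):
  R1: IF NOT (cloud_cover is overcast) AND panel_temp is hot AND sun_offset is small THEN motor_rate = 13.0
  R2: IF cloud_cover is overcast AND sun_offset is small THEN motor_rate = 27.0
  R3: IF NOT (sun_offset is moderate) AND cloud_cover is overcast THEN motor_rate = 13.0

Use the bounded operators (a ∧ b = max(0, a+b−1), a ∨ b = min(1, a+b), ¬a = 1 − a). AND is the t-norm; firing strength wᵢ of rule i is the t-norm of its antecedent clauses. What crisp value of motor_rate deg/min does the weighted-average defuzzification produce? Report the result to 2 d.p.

R1 (z=13.0): ¬overcast=1−0.65=0.35, hot=0.91, small=0.68; AND[max(0, a+b−1)] → w = 0.00
R2 (z=27.0): overcast=0.65, small=0.68; AND[max(0, a+b−1)] → w = 0.33
R3 (z=13.0): ¬moderate=1−0.57=0.43, overcast=0.65; AND[max(0, a+b−1)] → w = 0.08
Weighted average = (0.00·13.0 + 0.33·27.0 + 0.08·13.0) / (0.00 + 0.33 + 0.08)
  = 9.9500 / 0.4100 = 24.27

24.27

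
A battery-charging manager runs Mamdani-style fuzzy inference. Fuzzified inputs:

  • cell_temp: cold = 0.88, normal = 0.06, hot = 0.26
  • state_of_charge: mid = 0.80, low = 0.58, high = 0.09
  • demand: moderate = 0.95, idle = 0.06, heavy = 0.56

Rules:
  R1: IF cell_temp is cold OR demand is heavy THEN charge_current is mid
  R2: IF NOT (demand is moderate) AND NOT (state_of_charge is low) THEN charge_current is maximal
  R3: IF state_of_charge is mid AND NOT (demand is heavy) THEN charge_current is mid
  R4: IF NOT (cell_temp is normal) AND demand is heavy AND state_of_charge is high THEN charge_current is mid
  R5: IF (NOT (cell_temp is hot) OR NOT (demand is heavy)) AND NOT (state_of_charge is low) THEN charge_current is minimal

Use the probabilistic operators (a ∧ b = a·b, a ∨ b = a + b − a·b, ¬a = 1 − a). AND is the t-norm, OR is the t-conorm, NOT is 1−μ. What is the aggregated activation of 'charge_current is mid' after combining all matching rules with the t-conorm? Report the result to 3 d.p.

R1: cold=0.88, heavy=0.56; OR[a + b − a·b] → w = 0.9472
R2: ¬moderate=1−0.95=0.05, ¬low=1−0.58=0.42; AND[a·b] → w = 0.0210
R3: mid=0.80, ¬heavy=1−0.56=0.44; AND[a·b] → w = 0.3520
R4: ¬normal=1−0.06=0.94, heavy=0.56, high=0.09; AND[a·b] → w = 0.0474
R5: (¬hot=1−0.26=0.74 OR ¬heavy=1−0.56=0.44) = 0.8544; AND[a·b] with ¬low=1−0.58=0.42 → w = 0.3588
Rules with consequent 'mid': {R1, R3, R4} → strengths 0.9472, 0.3520, 0.0474
Aggregate via t-conorm [a + b − a·b]: 0.9674

0.967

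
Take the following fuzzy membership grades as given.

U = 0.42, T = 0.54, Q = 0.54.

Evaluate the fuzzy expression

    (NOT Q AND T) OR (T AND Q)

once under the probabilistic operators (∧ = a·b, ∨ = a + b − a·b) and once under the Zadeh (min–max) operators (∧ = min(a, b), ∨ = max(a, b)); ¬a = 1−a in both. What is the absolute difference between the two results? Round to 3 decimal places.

0.072

Under probabilistic:
  NOT Q = 1 − 0.5400 = 0.4600
  NOT Q AND T = a·b on (0.4600, 0.5400) = 0.2484
  T AND Q = a·b on (0.5400, 0.5400) = 0.2916
  (NOT Q AND T) OR (T AND Q) = a + b − a·b on (0.2484, 0.2916) = 0.4676
  → value = 0.4676
Under Zadeh (min–max):
  NOT Q = 1 − 0.54 = 0.46
  NOT Q AND T = min(a, b) on (0.46, 0.54) = 0.46
  T AND Q = min(a, b) on (0.54, 0.54) = 0.54
  (NOT Q AND T) OR (T AND Q) = max(a, b) on (0.46, 0.54) = 0.54
  → value = 0.5400
|0.4676 − 0.5400| = 0.072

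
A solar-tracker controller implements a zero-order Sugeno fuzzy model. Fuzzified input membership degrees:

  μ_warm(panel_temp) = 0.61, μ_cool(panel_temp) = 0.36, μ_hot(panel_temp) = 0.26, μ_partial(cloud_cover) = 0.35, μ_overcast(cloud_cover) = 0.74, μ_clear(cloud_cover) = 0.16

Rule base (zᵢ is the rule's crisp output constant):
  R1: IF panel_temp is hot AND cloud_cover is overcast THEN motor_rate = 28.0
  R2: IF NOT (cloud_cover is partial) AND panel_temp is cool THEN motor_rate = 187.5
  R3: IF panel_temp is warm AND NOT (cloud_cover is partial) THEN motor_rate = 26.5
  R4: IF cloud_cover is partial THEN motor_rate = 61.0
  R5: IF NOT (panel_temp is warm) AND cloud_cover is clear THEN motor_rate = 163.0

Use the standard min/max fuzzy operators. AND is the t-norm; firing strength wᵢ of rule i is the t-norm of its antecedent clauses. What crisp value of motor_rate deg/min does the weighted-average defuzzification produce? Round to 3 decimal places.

79.526

R1 (z=28.0): hot=0.26, overcast=0.74; AND[min(a, b)] → w = 0.26
R2 (z=187.5): ¬partial=1−0.35=0.65, cool=0.36; AND[min(a, b)] → w = 0.36
R3 (z=26.5): warm=0.61, ¬partial=1−0.35=0.65; AND[min(a, b)] → w = 0.61
R4 (z=61.0): partial=0.35 → w = 0.35
R5 (z=163.0): ¬warm=1−0.61=0.39, clear=0.16; AND[min(a, b)] → w = 0.16
Weighted average = (0.26·28.0 + 0.36·187.5 + 0.61·26.5 + 0.35·61.0 + 0.16·163.0) / (0.26 + 0.36 + 0.61 + 0.35 + 0.16)
  = 138.3750 / 1.7400 = 79.526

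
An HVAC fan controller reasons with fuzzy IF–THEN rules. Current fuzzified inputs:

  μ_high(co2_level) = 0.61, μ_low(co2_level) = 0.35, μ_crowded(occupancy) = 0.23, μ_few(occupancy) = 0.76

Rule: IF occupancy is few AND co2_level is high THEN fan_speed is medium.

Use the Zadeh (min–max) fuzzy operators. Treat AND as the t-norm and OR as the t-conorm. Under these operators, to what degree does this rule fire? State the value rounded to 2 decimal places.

0.61

firing strength: few=0.76, high=0.61; AND[min(a, b)] → w = 0.61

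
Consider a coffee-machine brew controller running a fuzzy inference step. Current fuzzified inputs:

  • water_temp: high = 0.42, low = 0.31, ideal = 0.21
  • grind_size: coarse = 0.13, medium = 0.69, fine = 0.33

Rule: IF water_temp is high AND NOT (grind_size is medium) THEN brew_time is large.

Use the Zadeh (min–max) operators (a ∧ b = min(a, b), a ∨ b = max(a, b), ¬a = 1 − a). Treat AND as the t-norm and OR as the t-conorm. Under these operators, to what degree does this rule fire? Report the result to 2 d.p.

firing strength: high=0.42, ¬medium=1−0.69=0.31; AND[min(a, b)] → w = 0.31

0.31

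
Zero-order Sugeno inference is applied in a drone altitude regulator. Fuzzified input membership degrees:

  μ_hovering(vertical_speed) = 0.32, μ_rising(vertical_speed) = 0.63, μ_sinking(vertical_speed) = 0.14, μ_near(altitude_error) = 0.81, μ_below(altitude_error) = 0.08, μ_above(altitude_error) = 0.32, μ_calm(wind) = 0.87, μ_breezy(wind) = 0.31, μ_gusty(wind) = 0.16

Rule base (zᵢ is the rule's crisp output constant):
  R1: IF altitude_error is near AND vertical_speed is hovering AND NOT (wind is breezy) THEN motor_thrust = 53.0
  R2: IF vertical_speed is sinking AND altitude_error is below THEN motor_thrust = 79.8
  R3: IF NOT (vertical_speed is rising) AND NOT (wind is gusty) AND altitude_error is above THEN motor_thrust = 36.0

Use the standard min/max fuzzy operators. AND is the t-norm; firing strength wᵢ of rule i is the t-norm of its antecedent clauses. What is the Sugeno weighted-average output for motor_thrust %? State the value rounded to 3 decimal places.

R1 (z=53.0): near=0.81, hovering=0.32, ¬breezy=1−0.31=0.69; AND[min(a, b)] → w = 0.32
R2 (z=79.8): sinking=0.14, below=0.08; AND[min(a, b)] → w = 0.08
R3 (z=36.0): ¬rising=1−0.63=0.37, ¬gusty=1−0.16=0.84, above=0.32; AND[min(a, b)] → w = 0.32
Weighted average = (0.32·53.0 + 0.08·79.8 + 0.32·36.0) / (0.32 + 0.08 + 0.32)
  = 34.8640 / 0.7200 = 48.422

48.422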